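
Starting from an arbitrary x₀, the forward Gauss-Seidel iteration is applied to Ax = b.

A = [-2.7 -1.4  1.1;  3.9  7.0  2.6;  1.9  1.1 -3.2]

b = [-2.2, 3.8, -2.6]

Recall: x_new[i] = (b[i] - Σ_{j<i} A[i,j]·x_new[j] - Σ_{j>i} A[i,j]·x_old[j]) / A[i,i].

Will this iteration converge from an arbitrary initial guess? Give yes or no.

Diagonal D = diag(-2.7, 7, -3.2); L, U strict lower/upper.
Gauss-Seidel: T = -(D+L)⁻¹U, row 0 first, T[0,1] = -(-1.4)/(-2.7) = -0.5185; later rows by forward substitution.
  T[0,:] = [+0.0000, -0.5185, +0.4074]
  T[1,:] = [+0.0000, +0.2889, -0.5984]
  T[2,:] = [+0.0000, -0.2086, +0.0362]
|eigenvalues of T|: 0.5377, 0.2127, 0.0000.
spectral radius ρ = 0.5377; 0.5377 < 1: convergent.

yes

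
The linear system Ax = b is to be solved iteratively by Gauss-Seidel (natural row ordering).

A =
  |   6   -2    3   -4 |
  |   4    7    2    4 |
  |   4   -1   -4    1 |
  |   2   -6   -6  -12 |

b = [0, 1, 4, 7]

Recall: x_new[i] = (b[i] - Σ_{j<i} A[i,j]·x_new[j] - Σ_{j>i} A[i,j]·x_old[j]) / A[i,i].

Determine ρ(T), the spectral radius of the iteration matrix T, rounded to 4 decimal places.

Write A = D+L+U with D = diag(6, 7, -4, -12).
GS T = -(D+L)⁻¹U: row 0 first, T[0,2] = -(3)/(6) = -0.5000; later rows by forward substitution.
  T[0,:] = [+0.0000  +0.3333  -0.5000  +0.6667]
  T[1,:] = [+0.0000  -0.1905  +0.0000  -0.9524]
  T[2,:] = [+0.0000  +0.3810  -0.5000  +1.1548]
  T[3,:] = [+0.0000  -0.0397  +0.1667  +0.0099]
|eigenvalues of T|: 0.8524, 0.1382, 0.0337, 0.0000.
ρ = 0.8524; 0.8524 < 1 ⇒ converges.

0.8524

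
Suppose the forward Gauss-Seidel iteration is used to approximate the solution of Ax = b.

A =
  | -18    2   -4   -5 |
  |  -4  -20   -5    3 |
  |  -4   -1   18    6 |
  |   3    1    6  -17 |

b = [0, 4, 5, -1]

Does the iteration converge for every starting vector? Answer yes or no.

yes

Split A = D + L + U, D = diag(-18, -20, 18, -17).
GS T = -(D+L)⁻¹U: row 0 first, T[0,3] = -(-5)/(-18) = -0.2778; later rows by forward substitution.
  T[0,:] = [+0.0000  +0.1111  -0.2222  -0.2778]
  T[1,:] = [+0.0000  -0.0222  -0.2056  +0.2056]
  T[2,:] = [+0.0000  +0.0235  -0.0608  -0.3836]
  T[3,:] = [+0.0000  +0.0266  -0.0728  -0.1723]
moduli |λ_i(T)| = 0.2806, 0.0900, 0.0647, 0.0000.
ρ(T) = max|λ| = 0.2806; 0.2806 < 1, so it converges for any x₀.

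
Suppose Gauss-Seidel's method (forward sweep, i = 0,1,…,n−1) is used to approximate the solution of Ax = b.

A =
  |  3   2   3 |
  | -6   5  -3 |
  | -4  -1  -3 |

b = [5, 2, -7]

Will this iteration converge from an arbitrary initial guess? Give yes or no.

no

Write A = D+L+U with D = diag(3, 5, -3).
Gauss-Seidel: T = -(D+L)⁻¹U, row 0 first, T[0,2] = -(3)/(3) = -1.0000; later rows by forward substitution.
  T[0,:] = [+0.0000, -0.6667, -1.0000]
  T[1,:] = [+0.0000, -0.8000, -0.6000]
  T[2,:] = [+0.0000, +1.1556, +1.5333]
eigenvalue magnitudes: 1.1838, 0.4505, 0.0000.
spectral radius ρ = 1.1838; 1.1838 > 1, so it fails to converge.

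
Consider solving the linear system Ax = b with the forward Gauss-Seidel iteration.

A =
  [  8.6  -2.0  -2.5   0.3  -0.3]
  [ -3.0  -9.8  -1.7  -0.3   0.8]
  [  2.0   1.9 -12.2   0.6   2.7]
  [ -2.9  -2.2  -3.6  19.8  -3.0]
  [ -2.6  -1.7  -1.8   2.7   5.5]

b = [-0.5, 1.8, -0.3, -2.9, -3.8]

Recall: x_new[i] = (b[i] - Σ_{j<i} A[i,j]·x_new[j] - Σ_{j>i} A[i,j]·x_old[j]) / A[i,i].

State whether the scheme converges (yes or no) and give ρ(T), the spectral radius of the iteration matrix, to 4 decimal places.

yes, ρ = 0.1977

Write A = D+L+U with D = diag(8.6, -9.8, -12.2, 19.8, 5.5).
GS T = -(D+L)⁻¹U: row 0 first, T[0,2] = -(-2.5)/(8.6) = +0.2907; later rows by forward substitution.
  T[0,:] = [+0.0000  +0.2326  +0.2907  -0.0349  +0.0349]
  T[1,:] = [+0.0000  -0.0712  -0.2625  -0.0199  +0.0710]
  T[2,:] = [+0.0000  +0.0270  +0.0068  +0.0404  +0.2381]
  T[3,:] = [+0.0000  +0.0311  +0.0146  +0.0000  +0.2078]
  T[4,:] = [+0.0000  +0.0815  +0.0513  -0.0095  +0.0143]
moduli |λ_i(T)| = 0.1977, 0.1554, 0.1554, 0.0298, 0.0000.
spectral radius ρ = 0.1977; 0.1977 < 1, so it converges for any x₀.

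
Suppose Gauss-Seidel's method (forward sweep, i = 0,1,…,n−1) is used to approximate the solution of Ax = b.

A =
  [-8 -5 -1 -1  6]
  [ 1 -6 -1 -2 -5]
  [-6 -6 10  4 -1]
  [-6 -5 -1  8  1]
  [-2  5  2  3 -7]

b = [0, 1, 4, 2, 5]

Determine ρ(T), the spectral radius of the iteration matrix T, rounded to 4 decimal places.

Let D = diag(-8, -6, 10, 8, -7); L, U the strict triangles.
Gauss-Seidel: T = -(D+L)⁻¹U, row 0 first, T[0,3] = -(-1)/(-8) = -0.1250; later rows by forward substitution.
  T[0,:] = [+0.0000 -0.6250 -0.1250 -0.1250 +0.7500]
  T[1,:] = [+0.0000 -0.1042 -0.1875 -0.3542 -0.7083]
  T[2,:] = [+0.0000 -0.4375 -0.1875 -0.6875 +0.1250]
  T[3,:] = [+0.0000 -0.5885 -0.2344 -0.4010 +0.0104]
  T[4,:] = [+0.0000 -0.2731 -0.2522 -0.5856 -0.6801]
|λ(T)| sorted: 1.3808, 0.1275, 0.1275, 0.0662, 0.0000.
ρ(T) = max|λ| = 1.3808; 1.3808 > 1 ⇒ diverges.

1.3808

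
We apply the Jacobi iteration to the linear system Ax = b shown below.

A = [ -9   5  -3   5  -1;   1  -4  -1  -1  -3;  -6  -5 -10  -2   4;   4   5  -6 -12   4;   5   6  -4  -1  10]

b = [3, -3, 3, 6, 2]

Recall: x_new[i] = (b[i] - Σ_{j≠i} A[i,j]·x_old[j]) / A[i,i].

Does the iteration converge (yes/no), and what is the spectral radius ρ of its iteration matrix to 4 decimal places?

no, ρ = 1.3541

Split A = D + L + U, D = diag(-9, -4, -10, -12, 10).
Jacobi: T = -D⁻¹(L+U), T[0,4] = -(-1)/(-9) = -0.1111; T[0,0] = 0.
  T[0,:] = [+0.0000  +0.5556  -0.3333  +0.5556  -0.1111]
  T[1,:] = [+0.2500  +0.0000  -0.2500  -0.2500  -0.7500]
  T[2,:] = [-0.6000  -0.5000  +0.0000  -0.2000  +0.4000]
  T[3,:] = [+0.3333  +0.4167  -0.5000  +0.0000  +0.3333]
  T[4,:] = [-0.5000  -0.6000  +0.4000  +0.1000  +0.0000]
eigenvalue magnitudes: 1.3541, 0.7002, 0.4677, 0.4677, 0.2150.
ρ = 1.3541; 1.3541 > 1, so it fails to converge.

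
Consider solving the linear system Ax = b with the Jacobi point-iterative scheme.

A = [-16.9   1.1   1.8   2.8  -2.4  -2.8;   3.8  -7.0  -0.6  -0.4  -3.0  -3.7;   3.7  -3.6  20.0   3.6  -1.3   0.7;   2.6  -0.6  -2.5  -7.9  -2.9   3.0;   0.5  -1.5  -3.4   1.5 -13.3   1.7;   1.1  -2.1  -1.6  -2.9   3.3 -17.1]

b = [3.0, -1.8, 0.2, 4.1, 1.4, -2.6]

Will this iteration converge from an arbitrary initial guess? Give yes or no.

yes

Let D = diag(-16.9, -7, 20, -7.9, -13.3, -17.1); L, U the strict triangles.
T_J = -D⁻¹(L+U): T[4,5] = -(1.7)/(-13.3) = +0.1278; T[4,4] = 0.
  T[0,:] = [+0.0000, +0.0651, +0.1065, +0.1657, -0.1420, -0.1657]
  T[1,:] = [+0.5429, +0.0000, -0.0857, -0.0571, -0.4286, -0.5286]
  T[2,:] = [-0.1850, +0.1800, +0.0000, -0.1800, +0.0650, -0.0350]
  T[3,:] = [+0.3291, -0.0759, -0.3165, +0.0000, -0.3671, +0.3797]
  T[4,:] = [+0.0376, -0.1128, -0.2556, +0.1128, +0.0000, +0.1278]
  T[5,:] = [+0.0643, -0.1228, -0.0936, -0.1696, +0.1930, +0.0000]
moduli |λ_i(T)| = 0.5287, 0.4058, 0.4058, 0.2361, 0.2361, 0.0034.
ρ(T) = max|λ| = 0.5287; 0.5287 < 1 ⇒ converges.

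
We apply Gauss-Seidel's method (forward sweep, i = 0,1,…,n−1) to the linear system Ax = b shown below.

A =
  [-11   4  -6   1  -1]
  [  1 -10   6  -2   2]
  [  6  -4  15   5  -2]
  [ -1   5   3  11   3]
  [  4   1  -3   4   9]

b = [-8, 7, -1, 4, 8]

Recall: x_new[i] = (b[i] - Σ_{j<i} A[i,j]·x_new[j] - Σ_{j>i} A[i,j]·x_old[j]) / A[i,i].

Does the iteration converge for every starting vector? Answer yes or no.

yes

Let D = diag(-11, -10, 15, 11, 9); L, U the strict triangles.
GS T = -(D+L)⁻¹U: row 0 first, T[0,3] = -(1)/(-11) = +0.0909; later rows by forward substitution.
  T[0,:] = [+0.0000  +0.3636  -0.5455  +0.0909  -0.0909]
  T[1,:] = [+0.0000  +0.0364  +0.5455  -0.1909  +0.1909]
  T[2,:] = [+0.0000  -0.1358  +0.3636  -0.4206  +0.2206]
  T[3,:] = [+0.0000  +0.0536  -0.3967  +0.2098  -0.4279]
  T[4,:] = [+0.0000  -0.2347  +0.4793  -0.2526  +0.2829]
|roots of det(T-λI)|: 0.8575, 0.2492, 0.2031, 0.2031, 0.0000.
spectral radius ρ = 0.8575; 0.8575 < 1: convergent.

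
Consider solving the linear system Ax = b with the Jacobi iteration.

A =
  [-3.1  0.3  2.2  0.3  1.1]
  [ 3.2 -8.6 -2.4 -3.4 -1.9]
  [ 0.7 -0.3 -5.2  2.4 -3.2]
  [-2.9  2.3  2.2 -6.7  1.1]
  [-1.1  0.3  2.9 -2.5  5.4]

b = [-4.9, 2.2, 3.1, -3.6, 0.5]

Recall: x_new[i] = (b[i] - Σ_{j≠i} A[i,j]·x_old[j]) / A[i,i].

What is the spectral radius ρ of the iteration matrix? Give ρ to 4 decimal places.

Diagonal D = diag(-3.1, -8.6, -5.2, -6.7, 5.4); L, U strict lower/upper.
Jacobi: T = -D⁻¹(L+U), T[1,4] = -(-1.9)/(-8.6) = -0.2209; T[1,1] = 0.
  T[0,:] = [+0.0000, +0.0968, +0.7097, +0.0968, +0.3548]
  T[1,:] = [+0.3721, +0.0000, -0.2791, -0.3953, -0.2209]
  T[2,:] = [+0.1346, -0.0577, +0.0000, +0.4615, -0.6154]
  T[3,:] = [-0.4328, +0.3433, +0.3284, +0.0000, +0.1642]
  T[4,:] = [+0.2037, -0.0556, -0.5370, +0.4630, +0.0000]
eigenvalue magnitudes: 1.1562, 0.5436, 0.5436, 0.5349, 0.2948.
ρ = 1.1562; 1.1562 > 1 ⇒ diverges.

1.1562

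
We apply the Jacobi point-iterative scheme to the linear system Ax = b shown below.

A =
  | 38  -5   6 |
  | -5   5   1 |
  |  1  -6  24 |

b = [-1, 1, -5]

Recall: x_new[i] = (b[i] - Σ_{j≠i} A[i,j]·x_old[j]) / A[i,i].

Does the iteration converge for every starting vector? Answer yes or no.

Diagonal D = diag(38, 5, 24); L, U strict lower/upper.
Jacobi T = -D⁻¹(L+U): T[0,1] = -(-5)/(38) = +0.1316; T[0,0] = 0.
  T[0,:] = [+0.0000 +0.1316 -0.1579]
  T[1,:] = [+1.0000 +0.0000 -0.2000]
  T[2,:] = [-0.0417 +0.2500 +0.0000]
|λ(T)| sorted: 0.4230, 0.3012, 0.3012.
ρ = 0.4230; 0.4230 < 1: convergent.

yes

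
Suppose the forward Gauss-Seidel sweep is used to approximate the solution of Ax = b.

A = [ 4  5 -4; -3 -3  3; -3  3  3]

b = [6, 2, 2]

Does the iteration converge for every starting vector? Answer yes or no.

no

Split A = D + L + U, D = diag(4, -3, 3).
Gauss-Seidel: T = -(D+L)⁻¹U, row 0 first, T[0,2] = -(-4)/(4) = +1.0000; later rows by forward substitution.
  T[0,:] = [+0.0000 -1.2500 +1.0000]
  T[1,:] = [+0.0000 +1.2500 -0.0000]
  T[2,:] = [+0.0000 -2.5000 +1.0000]
eigenvalue magnitudes: 1.2500, 1.0000, 0.0000.
ρ(T) = max|λ| = 1.2500; 1.2500 > 1, so it fails to converge.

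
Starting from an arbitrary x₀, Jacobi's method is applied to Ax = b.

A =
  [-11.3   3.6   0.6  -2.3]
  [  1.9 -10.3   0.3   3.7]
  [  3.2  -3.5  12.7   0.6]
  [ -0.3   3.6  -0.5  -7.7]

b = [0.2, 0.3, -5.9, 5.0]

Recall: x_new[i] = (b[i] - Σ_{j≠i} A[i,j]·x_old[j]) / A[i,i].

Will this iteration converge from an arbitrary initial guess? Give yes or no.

Write A = D+L+U with D = diag(-11.3, -10.3, 12.7, -7.7).
Jacobi T = -D⁻¹(L+U): T[3,1] = -(3.6)/(-7.7) = +0.4675; T[3,3] = 0.
  T[0,:] = [+0.0000, +0.3186, +0.0531, -0.2035]
  T[1,:] = [+0.1845, +0.0000, +0.0291, +0.3592]
  T[2,:] = [-0.2520, +0.2756, +0.0000, -0.0472]
  T[3,:] = [-0.0390, +0.4675, -0.0649, +0.0000]
|roots of det(T-λI)|: 0.5531, 0.4292, 0.1428, 0.1428.
spectral radius ρ = 0.5531; 0.5531 < 1: convergent.

yes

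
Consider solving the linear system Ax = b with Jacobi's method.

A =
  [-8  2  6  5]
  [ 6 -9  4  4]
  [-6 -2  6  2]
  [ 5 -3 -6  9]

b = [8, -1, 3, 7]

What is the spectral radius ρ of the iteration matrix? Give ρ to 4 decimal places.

1.2311

Split A = D + L + U, D = diag(-8, -9, 6, 9).
Jacobi T = -D⁻¹(L+U): T[1,3] = -(4)/(-9) = +0.4444; T[1,1] = 0.
  T[0,:] = [+0.0000  +0.2500  +0.7500  +0.6250]
  T[1,:] = [+0.6667  +0.0000  +0.4444  +0.4444]
  T[2,:] = [+1.0000  +0.3333  +0.0000  -0.3333]
  T[3,:] = [-0.5556  +0.3333  +0.6667  +0.0000]
moduli |λ_i(T)| = 1.2311, 0.8355, 0.8355, 0.1628.
ρ = 1.2311; 1.2311 > 1 ⇒ diverges.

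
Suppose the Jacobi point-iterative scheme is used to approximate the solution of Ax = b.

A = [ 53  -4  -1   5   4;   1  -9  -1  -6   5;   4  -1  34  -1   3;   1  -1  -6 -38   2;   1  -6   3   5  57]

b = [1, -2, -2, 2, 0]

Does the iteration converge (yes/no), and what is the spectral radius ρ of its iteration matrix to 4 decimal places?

yes, ρ = 0.2654

A = D + L + U where D = diag(53, -9, 34, -38, 57).
T_J = -D⁻¹(L+U): T[1,2] = -(-1)/(-9) = -0.1111; T[1,1] = 0.
  T[0,:] = [+0.0000 +0.0755 +0.0189 -0.0943 -0.0755]
  T[1,:] = [+0.1111 +0.0000 -0.1111 -0.6667 +0.5556]
  T[2,:] = [-0.1176 +0.0294 +0.0000 +0.0294 -0.0882]
  T[3,:] = [+0.0263 -0.0263 -0.1579 +0.0000 +0.0526]
  T[4,:] = [-0.0175 +0.1053 -0.0526 -0.0877 +0.0000]
|λ(T)| sorted: 0.2654, 0.2240, 0.1410, 0.1170, 0.1170.
spectral radius ρ = 0.2654; 0.2654 < 1, so it converges for any x₀.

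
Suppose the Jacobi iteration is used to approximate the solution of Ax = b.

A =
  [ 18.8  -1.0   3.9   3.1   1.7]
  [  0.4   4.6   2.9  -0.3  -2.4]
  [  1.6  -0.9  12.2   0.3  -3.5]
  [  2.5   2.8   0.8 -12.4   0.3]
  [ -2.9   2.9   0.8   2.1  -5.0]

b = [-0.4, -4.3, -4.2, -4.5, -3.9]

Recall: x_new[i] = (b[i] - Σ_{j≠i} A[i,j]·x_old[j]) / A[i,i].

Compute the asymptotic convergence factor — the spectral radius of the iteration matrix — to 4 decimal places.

A = D + L + U where D = diag(18.8, 4.6, 12.2, -12.4, -5).
T_J = -D⁻¹(L+U): T[4,0] = -(-2.9)/(-5) = -0.5800; T[4,4] = 0.
  T[0,:] = [+0.0000  +0.0532  -0.2074  -0.1649  -0.0904]
  T[1,:] = [-0.0870  +0.0000  -0.6304  +0.0652  +0.5217]
  T[2,:] = [-0.1311  +0.0738  +0.0000  -0.0246  +0.2869]
  T[3,:] = [+0.2016  +0.2258  +0.0645  +0.0000  +0.0242]
  T[4,:] = [-0.5800  +0.5800  +0.1600  +0.4200  +0.0000]
moduli |λ_i(T)| = 0.6553, 0.5380, 0.3753, 0.3099, 0.3099.
spectral radius ρ = 0.6553; 0.6553 < 1, so it converges for any x₀.

0.6553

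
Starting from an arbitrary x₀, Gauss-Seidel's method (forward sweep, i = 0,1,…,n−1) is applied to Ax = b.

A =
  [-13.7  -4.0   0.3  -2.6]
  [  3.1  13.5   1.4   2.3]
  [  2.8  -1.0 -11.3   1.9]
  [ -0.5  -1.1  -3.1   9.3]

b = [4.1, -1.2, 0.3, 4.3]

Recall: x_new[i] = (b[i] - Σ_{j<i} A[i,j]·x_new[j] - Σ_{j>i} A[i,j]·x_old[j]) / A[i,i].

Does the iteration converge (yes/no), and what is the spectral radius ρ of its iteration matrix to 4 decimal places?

A = D + L + U where D = diag(-13.7, 13.5, -11.3, 9.3).
T_GS = -(D+L)⁻¹U: row 0 first, T[0,3] = -(-2.6)/(-13.7) = -0.1898; later rows by forward substitution.
  T[0,:] = [+0.0000, -0.2920, +0.0219, -0.1898]
  T[1,:] = [+0.0000, +0.0670, -0.1087, -0.1268]
  T[2,:] = [+0.0000, -0.0783, +0.0150, +0.1323]
  T[3,:] = [+0.0000, -0.0339, -0.0067, +0.0189]
|roots of det(T-λI)|: 0.1669, 0.0405, 0.0405, 0.0000.
ρ = 0.1669; 0.1669 < 1: convergent.

yes, ρ = 0.1669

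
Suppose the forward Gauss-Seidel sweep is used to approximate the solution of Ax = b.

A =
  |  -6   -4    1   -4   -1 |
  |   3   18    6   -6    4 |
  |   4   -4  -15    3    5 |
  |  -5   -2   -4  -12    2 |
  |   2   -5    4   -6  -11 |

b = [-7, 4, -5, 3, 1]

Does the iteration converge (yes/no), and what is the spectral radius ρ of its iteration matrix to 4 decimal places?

yes, ρ = 0.8251

A = D + L + U where D = diag(-6, 18, -15, -12, -11).
GS T = -(D+L)⁻¹U: row 0 first, T[0,1] = -(-4)/(-6) = -0.6667; later rows by forward substitution.
  T[0,:] = [+0.0000, -0.6667, +0.1667, -0.6667, -0.1667]
  T[1,:] = [+0.0000, +0.1111, -0.3611, +0.4444, -0.1944]
  T[2,:] = [+0.0000, -0.2074, +0.1407, -0.0963, +0.3407]
  T[3,:] = [+0.0000, +0.3284, -0.0562, +0.2358, +0.1549]
  T[4,:] = [+0.0000, -0.4263, +0.2763, -0.4869, +0.0975]
|eigenvalues of T|: 0.8251, 0.2854, 0.0756, 0.0756, 0.0000.
spectral radius ρ = 0.8251; 0.8251 < 1 ⇒ converges.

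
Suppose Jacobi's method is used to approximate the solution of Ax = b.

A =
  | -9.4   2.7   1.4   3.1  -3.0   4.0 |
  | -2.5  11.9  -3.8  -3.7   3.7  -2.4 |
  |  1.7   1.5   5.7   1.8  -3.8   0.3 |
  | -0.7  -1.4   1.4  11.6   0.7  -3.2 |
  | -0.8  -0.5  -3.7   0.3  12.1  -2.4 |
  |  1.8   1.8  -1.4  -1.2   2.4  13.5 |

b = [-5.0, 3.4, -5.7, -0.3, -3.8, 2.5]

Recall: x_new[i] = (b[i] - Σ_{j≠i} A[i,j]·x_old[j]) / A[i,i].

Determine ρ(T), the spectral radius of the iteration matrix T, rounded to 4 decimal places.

0.5366

Split A = D + L + U, D = diag(-9.4, 11.9, 5.7, 11.6, 12.1, 13.5).
T_J = -D⁻¹(L+U): T[1,3] = -(-3.7)/(11.9) = +0.3109; T[1,1] = 0.
  T[0,:] = [+0.0000, +0.2872, +0.1489, +0.3298, -0.3191, +0.4255]
  T[1,:] = [+0.2101, +0.0000, +0.3193, +0.3109, -0.3109, +0.2017]
  T[2,:] = [-0.2982, -0.2632, +0.0000, -0.3158, +0.6667, -0.0526]
  T[3,:] = [+0.0603, +0.1207, -0.1207, +0.0000, -0.0603, +0.2759]
  T[4,:] = [+0.0661, +0.0413, +0.3058, -0.0248, +0.0000, +0.1983]
  T[5,:] = [-0.1333, -0.1333, +0.1037, +0.0889, -0.1778, +0.0000]
|eigenvalues of T|: 0.5366, 0.3725, 0.3725, 0.3306, 0.2266, 0.2266.
ρ = 0.5366; 0.5366 < 1, so it converges for any x₀.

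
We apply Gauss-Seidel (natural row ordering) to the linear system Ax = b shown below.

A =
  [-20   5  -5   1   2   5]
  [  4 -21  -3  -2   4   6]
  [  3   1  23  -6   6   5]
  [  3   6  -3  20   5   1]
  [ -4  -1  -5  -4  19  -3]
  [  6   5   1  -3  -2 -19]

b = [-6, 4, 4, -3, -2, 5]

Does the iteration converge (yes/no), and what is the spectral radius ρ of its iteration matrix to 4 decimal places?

Split A = D + L + U, D = diag(-20, -21, 23, 20, 19, -19).
Gauss-Seidel: T = -(D+L)⁻¹U, row 0 first, T[0,5] = -(5)/(-20) = +0.2500; later rows by forward substitution.
  T[0,:] = [+0.0000  +0.2500  -0.2500  +0.0500  +0.1000  +0.2500]
  T[1,:] = [+0.0000  +0.0476  -0.1905  -0.0857  +0.2095  +0.3333]
  T[2,:] = [+0.0000  -0.0347  +0.0409  +0.2581  -0.2830  -0.2645]
  T[3,:] = [+0.0000  -0.0570  +0.1008  +0.0569  -0.3703  -0.2272]
  T[4,:] = [+0.0000  +0.0340  -0.0307  +0.0859  -0.1204  +0.1106]
  T[5,:] = [+0.0000  +0.0951  -0.1396  -0.0112  +0.1430  +0.1770]
moduli |λ_i(T)| = 0.5319, 0.1610, 0.1610, 0.1214, 0.0694, 0.0000.
ρ = 0.5319; 0.5319 < 1 ⇒ converges.

yes, ρ = 0.5319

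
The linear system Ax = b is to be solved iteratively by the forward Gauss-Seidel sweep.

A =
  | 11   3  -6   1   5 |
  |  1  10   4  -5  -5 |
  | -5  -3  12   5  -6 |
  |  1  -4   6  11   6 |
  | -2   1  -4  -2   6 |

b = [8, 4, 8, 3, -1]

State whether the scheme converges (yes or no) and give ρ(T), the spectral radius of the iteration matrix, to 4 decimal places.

Split A = D + L + U, D = diag(11, 10, 12, 11, 6).
T_GS = -(D+L)⁻¹U: row 0 first, T[0,2] = -(-6)/(11) = +0.5455; later rows by forward substitution.
  T[0,:] = [+0.0000, -0.2727, +0.5455, -0.0909, -0.4545]
  T[1,:] = [+0.0000, +0.0273, -0.4545, +0.5091, +0.5455]
  T[2,:] = [+0.0000, -0.1068, +0.1136, -0.3273, +0.4470]
  T[3,:] = [+0.0000, +0.0930, -0.2769, +0.3719, -0.5496]
  T[4,:] = [+0.0000, -0.1357, +0.2410, -0.2094, -0.1276]
|λ(T)| sorted: 0.9075, 0.2894, 0.2894, 0.1088, 0.0000.
ρ(T) = max|λ| = 0.9075; 0.9075 < 1, so it converges for any x₀.

yes, ρ = 0.9075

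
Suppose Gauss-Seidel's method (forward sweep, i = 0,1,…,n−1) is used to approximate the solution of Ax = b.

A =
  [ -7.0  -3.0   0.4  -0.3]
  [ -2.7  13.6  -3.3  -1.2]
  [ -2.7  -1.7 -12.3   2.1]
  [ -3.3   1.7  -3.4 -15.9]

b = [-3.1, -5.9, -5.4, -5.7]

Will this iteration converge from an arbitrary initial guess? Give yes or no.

yes

A = D + L + U where D = diag(-7, 13.6, -12.3, -15.9).
T_GS = -(D+L)⁻¹U: row 0 first, T[0,3] = -(-0.3)/(-7) = -0.0429; later rows by forward substitution.
  T[0,:] = [+0.0000  -0.4286  +0.0571  -0.0429]
  T[1,:] = [+0.0000  -0.0851  +0.2540  +0.0797]
  T[2,:] = [+0.0000  +0.1058  -0.0476  +0.1691]
  T[3,:] = [+0.0000  +0.0572  +0.0255  -0.0187]
|roots of det(T-λI)|: 0.2065, 0.1639, 0.1089, 0.0000.
spectral radius ρ = 0.2065; 0.2065 < 1, so it converges for any x₀.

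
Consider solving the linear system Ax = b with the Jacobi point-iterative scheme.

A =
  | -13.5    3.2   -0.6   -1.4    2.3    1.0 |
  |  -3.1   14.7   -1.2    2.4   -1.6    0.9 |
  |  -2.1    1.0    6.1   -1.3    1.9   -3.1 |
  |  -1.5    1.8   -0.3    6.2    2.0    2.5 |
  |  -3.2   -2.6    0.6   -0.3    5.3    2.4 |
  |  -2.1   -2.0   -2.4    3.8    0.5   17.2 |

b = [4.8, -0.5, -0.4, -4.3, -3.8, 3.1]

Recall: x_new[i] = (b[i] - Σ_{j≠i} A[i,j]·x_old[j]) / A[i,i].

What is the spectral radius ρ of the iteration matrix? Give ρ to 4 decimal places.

Let D = diag(-13.5, 14.7, 6.1, 6.2, 5.3, 17.2); L, U the strict triangles.
T_J = -D⁻¹(L+U): T[3,0] = -(-1.5)/(6.2) = +0.2419; T[3,3] = 0.
  T[0,:] = [+0.0000 +0.2370 -0.0444 -0.1037 +0.1704 +0.0741]
  T[1,:] = [+0.2109 +0.0000 +0.0816 -0.1633 +0.1088 -0.0612]
  T[2,:] = [+0.3443 -0.1639 +0.0000 +0.2131 -0.3115 +0.5082]
  T[3,:] = [+0.2419 -0.2903 +0.0484 +0.0000 -0.3226 -0.4032]
  T[4,:] = [+0.6038 +0.4906 -0.1132 +0.0566 +0.0000 -0.4528]
  T[5,:] = [+0.1221 +0.1163 +0.1395 -0.2209 -0.0291 +0.0000]
|λ(T)| sorted: 0.5539, 0.4697, 0.4437, 0.3207, 0.1811, 0.1811.
ρ = 0.5539; 0.5539 < 1, so it converges for any x₀.

0.5539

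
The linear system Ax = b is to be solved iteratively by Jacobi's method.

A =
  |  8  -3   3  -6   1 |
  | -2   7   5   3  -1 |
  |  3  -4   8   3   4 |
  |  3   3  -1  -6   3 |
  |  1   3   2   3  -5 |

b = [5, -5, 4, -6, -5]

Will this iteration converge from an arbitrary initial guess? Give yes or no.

Diagonal D = diag(8, 7, 8, -6, -5); L, U strict lower/upper.
Jacobi T = -D⁻¹(L+U): T[4,3] = -(3)/(-5) = +0.6000; T[4,4] = 0.
  T[0,:] = [+0.0000  +0.3750  -0.3750  +0.7500  -0.1250]
  T[1,:] = [+0.2857  +0.0000  -0.7143  -0.4286  +0.1429]
  T[2,:] = [-0.3750  +0.5000  +0.0000  -0.3750  -0.5000]
  T[3,:] = [+0.5000  +0.5000  -0.1667  +0.0000  +0.5000]
  T[4,:] = [+0.2000  +0.6000  +0.4000  +0.6000  +0.0000]
eigenvalue magnitudes: 1.1424, 0.8092, 0.8092, 0.6584, 0.2030.
ρ(T) = max|λ| = 1.1424; 1.1424 > 1 ⇒ diverges.

no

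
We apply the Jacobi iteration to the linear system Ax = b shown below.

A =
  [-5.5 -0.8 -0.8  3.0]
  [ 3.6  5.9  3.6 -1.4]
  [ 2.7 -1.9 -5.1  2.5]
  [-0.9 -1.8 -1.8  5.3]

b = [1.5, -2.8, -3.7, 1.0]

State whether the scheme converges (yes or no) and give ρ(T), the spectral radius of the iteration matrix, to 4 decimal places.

Let D = diag(-5.5, 5.9, -5.1, 5.3); L, U the strict triangles.
T_J = -D⁻¹(L+U): T[1,3] = -(-1.4)/(5.9) = +0.2373; T[1,1] = 0.
  T[0,:] = [+0.0000, -0.1455, -0.1455, +0.5455]
  T[1,:] = [-0.6102, +0.0000, -0.6102, +0.2373]
  T[2,:] = [+0.5294, -0.3725, +0.0000, +0.4902]
  T[3,:] = [+0.1698, +0.3396, +0.3396, +0.0000]
moduli |λ_i(T)| = 0.8461, 0.5144, 0.5144, 0.1305.
ρ = 0.8461; 0.8461 < 1 ⇒ converges.

yes, ρ = 0.8461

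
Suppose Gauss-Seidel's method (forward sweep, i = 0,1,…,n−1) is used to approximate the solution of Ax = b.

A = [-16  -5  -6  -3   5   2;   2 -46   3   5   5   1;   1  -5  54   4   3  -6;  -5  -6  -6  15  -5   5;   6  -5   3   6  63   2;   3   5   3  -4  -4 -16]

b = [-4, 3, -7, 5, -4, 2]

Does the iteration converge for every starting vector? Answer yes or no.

Diagonal D = diag(-16, -46, 54, 15, 63, -16); L, U strict lower/upper.
T_GS = -(D+L)⁻¹U: row 0 first, T[0,2] = -(-6)/(-16) = -0.3750; later rows by forward substitution.
  T[0,:] = [+0.0000 -0.3125 -0.3750 -0.1875 +0.3125 +0.1250]
  T[1,:] = [+0.0000 -0.0136 +0.0489 +0.1005 +0.1223 +0.0272]
  T[2,:] = [+0.0000 +0.0045 +0.0115 -0.0613 -0.0500 +0.1113]
  T[3,:] = [+0.0000 -0.1078 -0.1008 -0.0468 +0.4664 -0.2363]
  T[4,:] = [+0.0000 +0.0387 +0.0487 +0.0332 -0.0621 -0.0243]
  T[5,:] = [+0.0000 -0.0447 -0.0398 -0.0118 -0.0136 +0.1179]
eigenvalue magnitudes: 0.1519, 0.1070, 0.1070, 0.0415, 0.0415, 0.0000.
ρ(T) = max|λ| = 0.1519; 0.1519 < 1, so it converges for any x₀.

yes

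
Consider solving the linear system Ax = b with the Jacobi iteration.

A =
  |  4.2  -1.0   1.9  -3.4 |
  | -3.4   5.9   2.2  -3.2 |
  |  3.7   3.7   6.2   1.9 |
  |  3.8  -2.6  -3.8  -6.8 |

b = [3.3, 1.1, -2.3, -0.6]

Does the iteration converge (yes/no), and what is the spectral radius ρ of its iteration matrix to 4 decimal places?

no, ρ = 1.2616

Split A = D + L + U, D = diag(4.2, 5.9, 6.2, -6.8).
Jacobi T = -D⁻¹(L+U): T[3,0] = -(3.8)/(-6.8) = +0.5588; T[3,3] = 0.
  T[0,:] = [+0.0000 +0.2381 -0.4524 +0.8095]
  T[1,:] = [+0.5763 +0.0000 -0.3729 +0.5424]
  T[2,:] = [-0.5968 -0.5968 +0.0000 -0.3065]
  T[3,:] = [+0.5588 -0.3824 -0.5588 +0.0000]
moduli |λ_i(T)| = 1.2616, 0.6770, 0.3872, 0.3872.
spectral radius ρ = 1.2616; 1.2616 > 1, so it fails to converge.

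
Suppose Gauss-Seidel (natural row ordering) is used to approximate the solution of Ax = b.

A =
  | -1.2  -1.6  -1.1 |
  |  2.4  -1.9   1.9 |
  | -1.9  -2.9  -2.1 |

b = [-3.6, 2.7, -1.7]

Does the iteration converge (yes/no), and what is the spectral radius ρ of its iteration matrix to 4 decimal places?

no, ρ = 1.4620

Diagonal D = diag(-1.2, -1.9, -2.1); L, U strict lower/upper.
Gauss-Seidel: T = -(D+L)⁻¹U, row 0 first, T[0,2] = -(-1.1)/(-1.2) = -0.9167; later rows by forward substitution.
  T[0,:] = [+0.0000 -1.3333 -0.9167]
  T[1,:] = [+0.0000 -1.6842 -0.1579]
  T[2,:] = [+0.0000 +3.5322 +1.0474]
|roots of det(T-λI)|: 1.4620, 0.8252, 0.0000.
spectral radius ρ = 1.4620; 1.4620 > 1 ⇒ diverges.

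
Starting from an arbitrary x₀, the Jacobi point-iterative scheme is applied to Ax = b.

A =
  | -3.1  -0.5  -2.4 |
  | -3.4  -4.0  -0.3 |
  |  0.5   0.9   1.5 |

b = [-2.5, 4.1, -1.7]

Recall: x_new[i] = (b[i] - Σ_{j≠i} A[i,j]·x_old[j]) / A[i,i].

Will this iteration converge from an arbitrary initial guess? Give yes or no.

yes

Split A = D + L + U, D = diag(-3.1, -4, 1.5).
T_J = -D⁻¹(L+U): T[1,2] = -(-0.3)/(-4) = -0.0750; T[1,1] = 0.
  T[0,:] = [+0.0000 -0.1613 -0.7742]
  T[1,:] = [-0.8500 +0.0000 -0.0750]
  T[2,:] = [-0.3333 -0.6000 +0.0000]
moduli |λ_i(T)| = 0.9318, 0.6543, 0.6543.
ρ = 0.9318; 0.9318 < 1: convergent.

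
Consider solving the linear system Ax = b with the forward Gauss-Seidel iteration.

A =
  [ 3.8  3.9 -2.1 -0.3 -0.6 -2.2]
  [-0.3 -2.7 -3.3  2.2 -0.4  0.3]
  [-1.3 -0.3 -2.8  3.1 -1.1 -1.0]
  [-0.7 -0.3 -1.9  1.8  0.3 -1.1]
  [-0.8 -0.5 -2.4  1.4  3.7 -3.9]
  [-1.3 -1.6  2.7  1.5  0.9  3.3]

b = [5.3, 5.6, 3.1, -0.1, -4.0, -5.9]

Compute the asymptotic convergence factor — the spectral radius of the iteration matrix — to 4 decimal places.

Diagonal D = diag(3.8, -2.7, -2.8, 1.8, 3.7, 3.3); L, U strict lower/upper.
Gauss-Seidel: T = -(D+L)⁻¹U, row 0 first, T[0,1] = -(3.9)/(3.8) = -1.0263; later rows by forward substitution.
  T[0,:] = [+0.0000, -1.0263, +0.5526, +0.0789, +0.1579, +0.5789]
  T[1,:] = [+0.0000, +0.1140, -1.2836, +0.8060, -0.1657, +0.0468]
  T[2,:] = [+0.0000, +0.4643, -0.1190, +0.9841, -0.4484, -0.6310]
  T[3,:] = [+0.0000, +0.1100, -0.1247, +1.2038, -0.6062, +0.1780]
  T[4,:] = [+0.0000, +0.0531, -0.0840, +0.3088, -0.0497, +0.7089]
  T[5,:] = [+0.0000, -0.7933, -0.2277, -1.0147, +0.6379, +0.4927]
moduli |λ_i(T)| = 1.1382, 0.8764, 0.8764, 0.5711, 0.1925, 0.0000.
ρ = 1.1382; 1.1382 > 1: divergent.

1.1382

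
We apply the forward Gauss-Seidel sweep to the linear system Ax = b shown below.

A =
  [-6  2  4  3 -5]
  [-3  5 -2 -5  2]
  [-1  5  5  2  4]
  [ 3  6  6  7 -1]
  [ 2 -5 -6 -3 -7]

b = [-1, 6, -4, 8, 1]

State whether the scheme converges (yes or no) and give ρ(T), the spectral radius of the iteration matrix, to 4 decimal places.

no, ρ = 1.2917

Split A = D + L + U, D = diag(-6, 5, 5, 7, -7).
Gauss-Seidel: T = -(D+L)⁻¹U, row 0 first, T[0,2] = -(4)/(-6) = +0.6667; later rows by forward substitution.
  T[0,:] = [+0.0000  +0.3333  +0.6667  +0.5000  -0.8333]
  T[1,:] = [+0.0000  +0.2000  +0.8000  +1.3000  -0.9000]
  T[2,:] = [+0.0000  -0.1333  -0.6667  -1.6000  -0.0667]
  T[3,:] = [+0.0000  -0.2000  -0.4000  +0.0429  +1.3286]
  T[4,:] = [+0.0000  +0.1524  +0.3619  +0.5673  -0.1075]
|λ(T)| sorted: 1.2917, 0.7458, 0.0554, 0.0408, 0.0000.
spectral radius ρ = 1.2917; 1.2917 > 1: divergent.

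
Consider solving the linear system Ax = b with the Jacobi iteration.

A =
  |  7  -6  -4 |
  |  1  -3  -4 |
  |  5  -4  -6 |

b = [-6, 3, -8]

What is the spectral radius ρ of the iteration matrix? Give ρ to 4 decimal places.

Write A = D+L+U with D = diag(7, -3, -6).
Jacobi T = -D⁻¹(L+U): T[0,2] = -(-4)/(7) = +0.5714; T[0,0] = 0.
  T[0,:] = [+0.0000 +0.8571 +0.5714]
  T[1,:] = [+0.3333 +0.0000 -1.3333]
  T[2,:] = [+0.8333 -0.6667 +0.0000]
|λ(T)| sorted: 1.5344, 0.8387, 0.8387.
spectral radius ρ = 1.5344; 1.5344 > 1, so it fails to converge.

1.5344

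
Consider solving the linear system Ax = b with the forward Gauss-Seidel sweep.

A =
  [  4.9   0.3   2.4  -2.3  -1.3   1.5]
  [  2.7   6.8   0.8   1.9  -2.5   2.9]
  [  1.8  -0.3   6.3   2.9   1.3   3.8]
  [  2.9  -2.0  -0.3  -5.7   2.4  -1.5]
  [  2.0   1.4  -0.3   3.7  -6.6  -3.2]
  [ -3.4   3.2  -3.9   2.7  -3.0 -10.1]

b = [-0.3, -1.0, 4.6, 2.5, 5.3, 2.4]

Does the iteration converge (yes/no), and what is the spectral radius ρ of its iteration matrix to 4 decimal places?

no, ρ = 1.1347

A = D + L + U where D = diag(4.9, 6.8, 6.3, -5.7, -6.6, -10.1).
T_GS = -(D+L)⁻¹U: row 0 first, T[0,2] = -(2.4)/(4.9) = -0.4898; later rows by forward substitution.
  T[0,:] = [+0.0000 -0.0612 -0.4898 +0.4694 +0.2653 -0.3061]
  T[1,:] = [+0.0000 +0.0243 +0.0768 -0.4658 +0.2623 -0.3049]
  T[2,:] = [+0.0000 +0.0187 +0.1436 -0.6166 -0.2697 -0.5302]
  T[3,:] = [+0.0000 -0.0407 -0.2837 +0.4347 +0.4782 -0.2840]
  T[4,:] = [+0.0000 -0.0370 -0.2977 +0.3152 +0.4164 -0.7774]
  T[5,:] = [+0.0000 +0.0212 +0.1464 -0.0449 +0.1021 +0.3662]
|eigenvalues of T|: 1.1347, 0.4104, 0.4104, 0.0716, 0.0167, 0.0000.
spectral radius ρ = 1.1347; 1.1347 > 1, so it fails to converge.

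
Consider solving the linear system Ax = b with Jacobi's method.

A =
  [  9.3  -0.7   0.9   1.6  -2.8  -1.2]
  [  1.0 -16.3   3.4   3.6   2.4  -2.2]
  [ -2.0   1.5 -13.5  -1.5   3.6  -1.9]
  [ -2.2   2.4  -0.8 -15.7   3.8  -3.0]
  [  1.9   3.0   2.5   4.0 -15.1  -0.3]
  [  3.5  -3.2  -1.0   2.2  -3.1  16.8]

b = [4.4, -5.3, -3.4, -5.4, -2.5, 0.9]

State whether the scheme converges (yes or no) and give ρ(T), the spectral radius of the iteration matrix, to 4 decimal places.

yes, ρ = 0.5658

Let D = diag(9.3, -16.3, -13.5, -15.7, -15.1, 16.8); L, U the strict triangles.
Jacobi: T = -D⁻¹(L+U), T[5,4] = -(-3.1)/(16.8) = +0.1845; T[5,5] = 0.
  T[0,:] = [+0.0000, +0.0753, -0.0968, -0.1720, +0.3011, +0.1290]
  T[1,:] = [+0.0613, +0.0000, +0.2086, +0.2209, +0.1472, -0.1350]
  T[2,:] = [-0.1481, +0.1111, +0.0000, -0.1111, +0.2667, -0.1407]
  T[3,:] = [-0.1401, +0.1529, -0.0510, +0.0000, +0.2420, -0.1911]
  T[4,:] = [+0.1258, +0.1987, +0.1656, +0.2649, +0.0000, -0.0199]
  T[5,:] = [-0.2083, +0.1905, +0.0595, -0.1310, +0.1845, +0.0000]
eigenvalue magnitudes: 0.5658, 0.4074, 0.2131, 0.2131, 0.1518, 0.0642.
ρ(T) = max|λ| = 0.5658; 0.5658 < 1: convergent.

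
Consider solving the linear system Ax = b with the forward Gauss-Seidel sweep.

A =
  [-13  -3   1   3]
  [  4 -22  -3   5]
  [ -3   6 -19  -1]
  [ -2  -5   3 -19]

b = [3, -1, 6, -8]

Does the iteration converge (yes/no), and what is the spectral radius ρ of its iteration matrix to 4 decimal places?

Let D = diag(-13, -22, -19, -19); L, U the strict triangles.
T_GS = -(D+L)⁻¹U: row 0 first, T[0,3] = -(3)/(-13) = +0.2308; later rows by forward substitution.
  T[0,:] = [+0.0000 -0.2308 +0.0769 +0.2308]
  T[1,:] = [+0.0000 -0.0420 -0.1224 +0.2692]
  T[2,:] = [+0.0000 +0.0232 -0.0508 -0.0040]
  T[3,:] = [+0.0000 +0.0390 +0.0161 -0.0958]
|λ(T)| sorted: 0.1604, 0.0499, 0.0218, 0.0000.
ρ(T) = max|λ| = 0.1604; 0.1604 < 1 ⇒ converges.

yes, ρ = 0.1604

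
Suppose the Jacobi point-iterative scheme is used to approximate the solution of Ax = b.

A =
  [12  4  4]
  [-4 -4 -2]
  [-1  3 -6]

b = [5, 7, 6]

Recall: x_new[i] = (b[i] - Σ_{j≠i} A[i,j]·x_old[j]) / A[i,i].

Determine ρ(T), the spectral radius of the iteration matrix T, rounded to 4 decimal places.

A = D + L + U where D = diag(12, -4, -6).
T_J = -D⁻¹(L+U): T[1,0] = -(-4)/(-4) = -1.0000; T[1,1] = 0.
  T[0,:] = [+0.0000, -0.3333, -0.3333]
  T[1,:] = [-1.0000, +0.0000, -0.5000]
  T[2,:] = [-0.1667, +0.5000, +0.0000]
|eigenvalues of T|: 0.6065, 0.4785, 0.4785.
spectral radius ρ = 0.6065; 0.6065 < 1, so it converges for any x₀.

0.6065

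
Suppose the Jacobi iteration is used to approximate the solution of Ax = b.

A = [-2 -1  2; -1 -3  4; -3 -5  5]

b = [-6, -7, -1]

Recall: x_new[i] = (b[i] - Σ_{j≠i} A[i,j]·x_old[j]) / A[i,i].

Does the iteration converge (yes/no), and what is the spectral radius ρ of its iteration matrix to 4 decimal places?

no, ρ = 1.5995

Let D = diag(-2, -3, 5); L, U the strict triangles.
T_J = -D⁻¹(L+U): T[0,1] = -(-1)/(-2) = -0.5000; T[0,0] = 0.
  T[0,:] = [+0.0000 -0.5000 +1.0000]
  T[1,:] = [-0.3333 +0.0000 +1.3333]
  T[2,:] = [+0.6000 +1.0000 +0.0000]
|λ(T)| sorted: 1.5995, 1.2254, 0.3741.
ρ = 1.5995; 1.5995 > 1, so it fails to converge.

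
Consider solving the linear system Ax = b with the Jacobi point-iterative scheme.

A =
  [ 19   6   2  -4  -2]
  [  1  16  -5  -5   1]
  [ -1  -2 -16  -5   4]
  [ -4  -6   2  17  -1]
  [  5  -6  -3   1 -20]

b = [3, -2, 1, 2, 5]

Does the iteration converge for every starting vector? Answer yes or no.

Split A = D + L + U, D = diag(19, 16, -16, 17, -20).
Jacobi: T = -D⁻¹(L+U), T[2,4] = -(4)/(-16) = +0.2500; T[2,2] = 0.
  T[0,:] = [+0.0000  -0.3158  -0.1053  +0.2105  +0.1053]
  T[1,:] = [-0.0625  +0.0000  +0.3125  +0.3125  -0.0625]
  T[2,:] = [-0.0625  -0.1250  +0.0000  -0.3125  +0.2500]
  T[3,:] = [+0.2353  +0.3529  -0.1176  +0.0000  +0.0588]
  T[4,:] = [+0.2500  -0.3000  -0.1500  +0.0500  +0.0000]
|roots of det(T-λI)|: 0.5434, 0.3579, 0.3437, 0.3437, 0.2109.
spectral radius ρ = 0.5434; 0.5434 < 1: convergent.

yes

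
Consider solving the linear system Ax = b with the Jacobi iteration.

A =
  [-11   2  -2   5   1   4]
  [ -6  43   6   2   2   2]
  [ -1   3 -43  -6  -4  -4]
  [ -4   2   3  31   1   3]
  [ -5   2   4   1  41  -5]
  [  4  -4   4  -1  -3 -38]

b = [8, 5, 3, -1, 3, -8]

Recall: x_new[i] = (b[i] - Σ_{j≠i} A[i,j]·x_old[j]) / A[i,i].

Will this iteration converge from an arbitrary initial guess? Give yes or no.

Diagonal D = diag(-11, 43, -43, 31, 41, -38); L, U strict lower/upper.
T_J = -D⁻¹(L+U): T[2,0] = -(-1)/(-43) = -0.0233; T[2,2] = 0.
  T[0,:] = [+0.0000  +0.1818  -0.1818  +0.4545  +0.0909  +0.3636]
  T[1,:] = [+0.1395  +0.0000  -0.1395  -0.0465  -0.0465  -0.0465]
  T[2,:] = [-0.0233  +0.0698  +0.0000  -0.1395  -0.0930  -0.0930]
  T[3,:] = [+0.1290  -0.0645  -0.0968  +0.0000  -0.0323  -0.0968]
  T[4,:] = [+0.1220  -0.0488  -0.0976  -0.0244  +0.0000  +0.1220]
  T[5,:] = [+0.1053  -0.1053  +0.1053  -0.0263  -0.0789  +0.0000]
eigenvalue magnitudes: 0.4493, 0.3148, 0.1419, 0.1419, 0.0616, 0.0463.
ρ = 0.4493; 0.4493 < 1: convergent.

yes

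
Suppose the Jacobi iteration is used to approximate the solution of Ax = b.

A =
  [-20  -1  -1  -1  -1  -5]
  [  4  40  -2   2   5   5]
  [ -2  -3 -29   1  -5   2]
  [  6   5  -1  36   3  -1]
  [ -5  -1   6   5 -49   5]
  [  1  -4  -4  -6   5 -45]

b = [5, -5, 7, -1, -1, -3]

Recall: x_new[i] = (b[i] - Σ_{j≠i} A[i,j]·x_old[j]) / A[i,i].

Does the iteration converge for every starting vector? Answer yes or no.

Write A = D+L+U with D = diag(-20, 40, -29, 36, -49, -45).
Jacobi: T = -D⁻¹(L+U), T[3,1] = -(5)/(36) = -0.1389; T[3,3] = 0.
  T[0,:] = [+0.0000 -0.0500 -0.0500 -0.0500 -0.0500 -0.2500]
  T[1,:] = [-0.1000 +0.0000 +0.0500 -0.0500 -0.1250 -0.1250]
  T[2,:] = [-0.0690 -0.1034 +0.0000 +0.0345 -0.1724 +0.0690]
  T[3,:] = [-0.1667 -0.1389 +0.0278 +0.0000 -0.0833 +0.0278]
  T[4,:] = [-0.1020 -0.0204 +0.1224 +0.1020 +0.0000 +0.1020]
  T[5,:] = [+0.0222 -0.0889 -0.0889 -0.1333 +0.1111 +0.0000]
|roots of det(T-λI)|: 0.2637, 0.2184, 0.2184, 0.1907, 0.0503, 0.0503.
spectral radius ρ = 0.2637; 0.2637 < 1, so it converges for any x₀.

yes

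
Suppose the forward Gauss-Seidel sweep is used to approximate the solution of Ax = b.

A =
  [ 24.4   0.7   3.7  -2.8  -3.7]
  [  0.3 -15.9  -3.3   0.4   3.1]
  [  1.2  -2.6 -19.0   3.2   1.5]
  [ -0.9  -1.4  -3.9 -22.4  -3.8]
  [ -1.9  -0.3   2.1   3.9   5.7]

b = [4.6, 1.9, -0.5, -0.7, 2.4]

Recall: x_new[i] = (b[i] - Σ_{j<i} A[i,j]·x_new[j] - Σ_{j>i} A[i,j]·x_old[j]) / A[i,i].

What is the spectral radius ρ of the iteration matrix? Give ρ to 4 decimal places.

A = D + L + U where D = diag(24.4, -15.9, -19, -22.4, 5.7).
T_GS = -(D+L)⁻¹U: row 0 first, T[0,3] = -(-2.8)/(24.4) = +0.1148; later rows by forward substitution.
  T[0,:] = [+0.0000, -0.0287, -0.1516, +0.1148, +0.1516]
  T[1,:] = [+0.0000, -0.0005, -0.2104, +0.0273, +0.1978]
  T[2,:] = [+0.0000, -0.0017, +0.0192, +0.1719, +0.0615]
  T[3,:] = [+0.0000, +0.0015, +0.0159, -0.0363, -0.1988]
  T[4,:] = [+0.0000, -0.0100, -0.0796, +0.0012, +0.1743]
|roots of det(T-λI)|: 0.1993, 0.1027, 0.1027, 0.0270, 0.0000.
ρ(T) = max|λ| = 0.1993; 0.1993 < 1 ⇒ converges.

0.1993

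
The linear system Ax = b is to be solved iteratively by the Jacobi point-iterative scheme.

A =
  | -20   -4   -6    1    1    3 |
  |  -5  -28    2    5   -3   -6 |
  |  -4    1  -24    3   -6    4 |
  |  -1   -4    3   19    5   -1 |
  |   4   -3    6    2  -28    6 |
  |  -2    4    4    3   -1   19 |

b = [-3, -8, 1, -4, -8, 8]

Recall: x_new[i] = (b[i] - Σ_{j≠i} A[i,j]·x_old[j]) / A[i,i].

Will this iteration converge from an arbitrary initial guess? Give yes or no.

yes

Split A = D + L + U, D = diag(-20, -28, -24, 19, -28, 19).
Jacobi: T = -D⁻¹(L+U), T[1,0] = -(-5)/(-28) = -0.1786; T[1,1] = 0.
  T[0,:] = [+0.0000 -0.2000 -0.3000 +0.0500 +0.0500 +0.1500]
  T[1,:] = [-0.1786 +0.0000 +0.0714 +0.1786 -0.1071 -0.2143]
  T[2,:] = [-0.1667 +0.0417 +0.0000 +0.1250 -0.2500 +0.1667]
  T[3,:] = [+0.0526 +0.2105 -0.1579 +0.0000 -0.2632 +0.0526]
  T[4,:] = [+0.1429 -0.1071 +0.2143 +0.0714 +0.0000 +0.2143]
  T[5,:] = [+0.1053 -0.2105 -0.2105 -0.1579 +0.0526 +0.0000]
eigenvalue magnitudes: 0.5278, 0.3815, 0.3815, 0.3303, 0.1610, 0.1322.
ρ(T) = max|λ| = 0.5278; 0.5278 < 1, so it converges for any x₀.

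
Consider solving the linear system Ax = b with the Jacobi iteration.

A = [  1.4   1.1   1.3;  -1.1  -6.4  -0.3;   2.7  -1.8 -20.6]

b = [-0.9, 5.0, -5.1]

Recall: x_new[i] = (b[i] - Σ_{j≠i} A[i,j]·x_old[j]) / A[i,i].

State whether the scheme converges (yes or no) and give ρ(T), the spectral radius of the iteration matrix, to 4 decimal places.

A = D + L + U where D = diag(1.4, -6.4, -20.6).
Jacobi T = -D⁻¹(L+U): T[0,1] = -(1.1)/(1.4) = -0.7857; T[0,0] = 0.
  T[0,:] = [+0.0000, -0.7857, -0.9286]
  T[1,:] = [-0.1719, +0.0000, -0.0469]
  T[2,:] = [+0.1311, -0.0874, +0.0000]
moduli |λ_i(T)| = 0.2366, 0.1963, 0.1963.
ρ = 0.2366; 0.2366 < 1, so it converges for any x₀.

yes, ρ = 0.2366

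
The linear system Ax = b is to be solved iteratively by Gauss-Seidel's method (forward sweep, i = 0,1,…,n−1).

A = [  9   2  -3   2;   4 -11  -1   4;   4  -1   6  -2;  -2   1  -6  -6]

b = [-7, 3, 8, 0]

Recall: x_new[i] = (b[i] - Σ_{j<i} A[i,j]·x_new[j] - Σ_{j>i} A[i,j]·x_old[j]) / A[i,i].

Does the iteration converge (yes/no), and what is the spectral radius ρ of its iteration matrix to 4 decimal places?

Split A = D + L + U, D = diag(9, -11, 6, -6).
GS T = -(D+L)⁻¹U: row 0 first, T[0,1] = -(2)/(9) = -0.2222; later rows by forward substitution.
  T[0,:] = [+0.0000  -0.2222  +0.3333  -0.2222]
  T[1,:] = [+0.0000  -0.0808  +0.0303  +0.2828]
  T[2,:] = [+0.0000  +0.1347  -0.2172  +0.5286]
  T[3,:] = [+0.0000  -0.0741  +0.1111  -0.4074]
|roots of det(T-λI)|: 0.5303, 0.1461, 0.0290, 0.0000.
ρ = 0.5303; 0.5303 < 1, so it converges for any x₀.

yes, ρ = 0.5303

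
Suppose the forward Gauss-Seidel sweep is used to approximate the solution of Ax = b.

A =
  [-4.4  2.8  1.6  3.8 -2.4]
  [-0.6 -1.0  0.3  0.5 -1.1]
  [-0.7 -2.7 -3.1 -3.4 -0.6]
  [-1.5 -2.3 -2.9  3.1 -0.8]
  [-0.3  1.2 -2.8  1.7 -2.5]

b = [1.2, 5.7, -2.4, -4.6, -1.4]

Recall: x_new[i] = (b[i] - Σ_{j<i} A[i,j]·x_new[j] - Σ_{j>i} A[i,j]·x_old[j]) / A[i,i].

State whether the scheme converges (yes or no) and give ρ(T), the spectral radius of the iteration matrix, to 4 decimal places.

no, ρ = 1.4793

A = D + L + U where D = diag(-4.4, -1, -3.1, 3.1, -2.5).
T_GS = -(D+L)⁻¹U: row 0 first, T[0,3] = -(3.8)/(-4.4) = +0.8636; later rows by forward substitution.
  T[0,:] = [+0.0000  +0.6364  +0.3636  +0.8636  -0.5455]
  T[1,:] = [+0.0000  -0.3818  +0.0818  -0.0182  -0.7727]
  T[2,:] = [+0.0000  +0.1889  -0.1534  -1.2760  +0.6026]
  T[3,:] = [+0.0000  +0.2013  +0.0932  -0.7892  -0.0154]
  T[4,:] = [+0.0000  -0.3343  +0.2308  +0.7800  -0.9909]
|eigenvalues of T|: 1.4793, 0.5396, 0.5396, 0.0151, 0.0000.
ρ = 1.4793; 1.4793 > 1, so it fails to converge.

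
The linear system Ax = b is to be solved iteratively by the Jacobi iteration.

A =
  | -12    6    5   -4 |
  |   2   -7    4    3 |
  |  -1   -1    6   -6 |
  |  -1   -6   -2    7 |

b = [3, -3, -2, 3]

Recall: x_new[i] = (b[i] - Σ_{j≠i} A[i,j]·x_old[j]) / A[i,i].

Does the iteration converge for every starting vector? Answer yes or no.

no

Split A = D + L + U, D = diag(-12, -7, 6, 7).
T_J = -D⁻¹(L+U): T[3,2] = -(-2)/(7) = +0.2857; T[3,3] = 0.
  T[0,:] = [+0.0000, +0.5000, +0.4167, -0.3333]
  T[1,:] = [+0.2857, +0.0000, +0.5714, +0.4286]
  T[2,:] = [+0.1667, +0.1667, +0.0000, +1.0000]
  T[3,:] = [+0.1429, +0.8571, +0.2857, +0.0000]
eigenvalue magnitudes: 1.1974, 0.6072, 0.6072, 0.1445.
ρ = 1.1974; 1.1974 > 1 ⇒ diverges.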